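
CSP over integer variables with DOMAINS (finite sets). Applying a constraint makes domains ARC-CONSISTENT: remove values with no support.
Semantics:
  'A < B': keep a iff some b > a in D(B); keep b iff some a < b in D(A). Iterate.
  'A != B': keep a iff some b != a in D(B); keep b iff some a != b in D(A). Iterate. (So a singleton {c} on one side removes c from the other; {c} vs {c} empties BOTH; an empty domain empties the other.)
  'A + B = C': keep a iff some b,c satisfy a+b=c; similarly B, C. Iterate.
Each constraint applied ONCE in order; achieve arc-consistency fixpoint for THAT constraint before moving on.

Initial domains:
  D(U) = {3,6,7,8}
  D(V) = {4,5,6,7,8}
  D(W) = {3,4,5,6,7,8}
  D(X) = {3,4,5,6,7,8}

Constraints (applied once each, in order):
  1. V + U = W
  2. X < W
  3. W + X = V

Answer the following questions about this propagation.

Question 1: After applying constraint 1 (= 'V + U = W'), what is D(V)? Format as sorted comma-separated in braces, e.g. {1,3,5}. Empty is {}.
Answer: {4,5}

Derivation:
Constraint 1 (V + U = W) on D(V)={4,5,6,7,8} D(U)={3,6,7,8} D(W)={3,4,5,6,7,8}: V {4,5,6,7,8}->{4,5}; U {3,6,7,8}->{3}; W {3,4,5,6,7,8}->{7,8}
So after constraint 1: D(V) = {4,5}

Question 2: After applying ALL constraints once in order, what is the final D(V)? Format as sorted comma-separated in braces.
Constraint 1 (V + U = W) on D(V)={4,5,6,7,8} D(U)={3,6,7,8} D(W)={3,4,5,6,7,8}: V {4,5,6,7,8}->{4,5}; U {3,6,7,8}->{3}; W {3,4,5,6,7,8}->{7,8}
Constraint 2 (X < W) on D(X)={3,4,5,6,7,8} D(W)={7,8}: X {3,4,5,6,7,8}->{3,4,5,6,7}
Constraint 3 (W + X = V) on D(W)={7,8} D(X)={3,4,5,6,7} D(V)={4,5}: W {7,8}->{}; X {3,4,5,6,7}->{}; V {4,5}->{}
So after all 3 constraints: D(V) = {}

Answer: {}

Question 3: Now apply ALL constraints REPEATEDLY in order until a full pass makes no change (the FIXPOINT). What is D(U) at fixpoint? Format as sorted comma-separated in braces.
Answer: {}

Derivation:
pass 0 (initial): D(U)={3,6,7,8}
pass 1: U {3,6,7,8}->{3}; V {4,5,6,7,8}->{}; W {3,4,5,6,7,8}->{}; X {3,4,5,6,7,8}->{}
pass 2: U {3}->{}
pass 3: no change
Fixpoint after 3 passes: D(U) = {}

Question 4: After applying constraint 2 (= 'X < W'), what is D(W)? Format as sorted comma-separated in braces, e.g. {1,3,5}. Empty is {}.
Answer: {7,8}

Derivation:
Constraint 1 (V + U = W) on D(V)={4,5,6,7,8} D(U)={3,6,7,8} D(W)={3,4,5,6,7,8}: V {4,5,6,7,8}->{4,5}; U {3,6,7,8}->{3}; W {3,4,5,6,7,8}->{7,8}
Constraint 2 (X < W) on D(X)={3,4,5,6,7,8} D(W)={7,8}: X {3,4,5,6,7,8}->{3,4,5,6,7}
So after constraint 2: D(W) = {7,8}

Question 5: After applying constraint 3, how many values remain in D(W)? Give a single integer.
Constraint 1 (V + U = W) on D(V)={4,5,6,7,8} D(U)={3,6,7,8} D(W)={3,4,5,6,7,8}: V {4,5,6,7,8}->{4,5}; U {3,6,7,8}->{3}; W {3,4,5,6,7,8}->{7,8}
Constraint 2 (X < W) on D(X)={3,4,5,6,7,8} D(W)={7,8}: X {3,4,5,6,7,8}->{3,4,5,6,7}
Constraint 3 (W + X = V) on D(W)={7,8} D(X)={3,4,5,6,7} D(V)={4,5}: W {7,8}->{}; X {3,4,5,6,7}->{}; V {4,5}->{}
So after constraint 3: D(W)={}, size = 0

Answer: 0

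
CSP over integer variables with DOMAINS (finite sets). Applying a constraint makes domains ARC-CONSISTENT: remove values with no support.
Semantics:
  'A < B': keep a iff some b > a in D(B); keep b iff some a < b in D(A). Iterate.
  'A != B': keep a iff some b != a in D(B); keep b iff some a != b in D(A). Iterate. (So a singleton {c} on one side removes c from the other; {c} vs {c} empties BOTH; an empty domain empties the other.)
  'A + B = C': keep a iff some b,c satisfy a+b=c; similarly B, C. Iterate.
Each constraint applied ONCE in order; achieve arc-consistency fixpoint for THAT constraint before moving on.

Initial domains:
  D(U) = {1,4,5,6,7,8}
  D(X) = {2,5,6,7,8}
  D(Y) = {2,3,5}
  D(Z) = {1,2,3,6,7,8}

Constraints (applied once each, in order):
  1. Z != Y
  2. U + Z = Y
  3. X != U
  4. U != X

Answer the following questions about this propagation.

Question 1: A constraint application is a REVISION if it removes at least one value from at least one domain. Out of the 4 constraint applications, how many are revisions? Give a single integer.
Answer: 1

Derivation:
Constraint 1 (Z != Y) on D(Z)={1,2,3,6,7,8} D(Y)={2,3,5}: no change => not a revision
Constraint 2 (U + Z = Y) on D(U)={1,4,5,6,7,8} D(Z)={1,2,3,6,7,8} D(Y)={2,3,5}: U {1,4,5,6,7,8}->{1,4}; Z {1,2,3,6,7,8}->{1,2} => REVISION
Constraint 3 (X != U) on D(X)={2,5,6,7,8} D(U)={1,4}: no change => not a revision
Constraint 4 (U != X) on D(U)={1,4} D(X)={2,5,6,7,8}: no change => not a revision
Total revisions = 1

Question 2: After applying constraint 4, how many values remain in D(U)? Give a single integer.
Answer: 2

Derivation:
Constraint 1 (Z != Y) on D(Z)={1,2,3,6,7,8} D(Y)={2,3,5}: no change
Constraint 2 (U + Z = Y) on D(U)={1,4,5,6,7,8} D(Z)={1,2,3,6,7,8} D(Y)={2,3,5}: U {1,4,5,6,7,8}->{1,4}; Z {1,2,3,6,7,8}->{1,2}
Constraint 3 (X != U) on D(X)={2,5,6,7,8} D(U)={1,4}: no change
Constraint 4 (U != X) on D(U)={1,4} D(X)={2,5,6,7,8}: no change
So after constraint 4: D(U)={1,4}, size = 2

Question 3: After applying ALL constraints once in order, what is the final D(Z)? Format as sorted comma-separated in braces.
Answer: {1,2}

Derivation:
Constraint 1 (Z != Y) on D(Z)={1,2,3,6,7,8} D(Y)={2,3,5}: no change
Constraint 2 (U + Z = Y) on D(U)={1,4,5,6,7,8} D(Z)={1,2,3,6,7,8} D(Y)={2,3,5}: U {1,4,5,6,7,8}->{1,4}; Z {1,2,3,6,7,8}->{1,2}
Constraint 3 (X != U) on D(X)={2,5,6,7,8} D(U)={1,4}: no change
Constraint 4 (U != X) on D(U)={1,4} D(X)={2,5,6,7,8}: no change
So after all 4 constraints: D(Z) = {1,2}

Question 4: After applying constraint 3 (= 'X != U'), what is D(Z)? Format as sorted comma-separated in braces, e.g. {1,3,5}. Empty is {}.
Constraint 1 (Z != Y) on D(Z)={1,2,3,6,7,8} D(Y)={2,3,5}: no change
Constraint 2 (U + Z = Y) on D(U)={1,4,5,6,7,8} D(Z)={1,2,3,6,7,8} D(Y)={2,3,5}: U {1,4,5,6,7,8}->{1,4}; Z {1,2,3,6,7,8}->{1,2}
Constraint 3 (X != U) on D(X)={2,5,6,7,8} D(U)={1,4}: no change
So after constraint 3: D(Z) = {1,2}

Answer: {1,2}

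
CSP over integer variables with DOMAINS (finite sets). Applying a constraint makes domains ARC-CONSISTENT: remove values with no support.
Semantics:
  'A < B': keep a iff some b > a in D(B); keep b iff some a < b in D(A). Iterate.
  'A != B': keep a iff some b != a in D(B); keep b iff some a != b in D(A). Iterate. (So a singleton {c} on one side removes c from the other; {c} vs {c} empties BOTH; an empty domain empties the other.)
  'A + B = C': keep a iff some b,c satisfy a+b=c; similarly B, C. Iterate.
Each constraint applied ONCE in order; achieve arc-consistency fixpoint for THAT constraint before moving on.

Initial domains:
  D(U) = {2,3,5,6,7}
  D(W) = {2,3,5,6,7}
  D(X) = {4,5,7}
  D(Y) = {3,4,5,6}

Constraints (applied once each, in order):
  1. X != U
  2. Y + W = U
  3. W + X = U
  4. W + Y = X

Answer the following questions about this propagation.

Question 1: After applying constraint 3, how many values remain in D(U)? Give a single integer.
Constraint 1 (X != U) on D(X)={4,5,7} D(U)={2,3,5,6,7}: no change
Constraint 2 (Y + W = U) on D(Y)={3,4,5,6} D(W)={2,3,5,6,7} D(U)={2,3,5,6,7}: Y {3,4,5,6}->{3,4,5}; W {2,3,5,6,7}->{2,3}; U {2,3,5,6,7}->{5,6,7}
Constraint 3 (W + X = U) on D(W)={2,3} D(X)={4,5,7} D(U)={5,6,7}: X {4,5,7}->{4,5}; U {5,6,7}->{6,7}
So after constraint 3: D(U)={6,7}, size = 2

Answer: 2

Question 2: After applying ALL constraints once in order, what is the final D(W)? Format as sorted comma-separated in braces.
Answer: {2}

Derivation:
Constraint 1 (X != U) on D(X)={4,5,7} D(U)={2,3,5,6,7}: no change
Constraint 2 (Y + W = U) on D(Y)={3,4,5,6} D(W)={2,3,5,6,7} D(U)={2,3,5,6,7}: Y {3,4,5,6}->{3,4,5}; W {2,3,5,6,7}->{2,3}; U {2,3,5,6,7}->{5,6,7}
Constraint 3 (W + X = U) on D(W)={2,3} D(X)={4,5,7} D(U)={5,6,7}: X {4,5,7}->{4,5}; U {5,6,7}->{6,7}
Constraint 4 (W + Y = X) on D(W)={2,3} D(Y)={3,4,5} D(X)={4,5}: W {2,3}->{2}; Y {3,4,5}->{3}; X {4,5}->{5}
So after all 4 constraints: D(W) = {2}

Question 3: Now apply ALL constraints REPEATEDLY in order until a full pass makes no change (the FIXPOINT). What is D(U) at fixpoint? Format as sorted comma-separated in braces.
pass 0 (initial): D(U)={2,3,5,6,7}
pass 1: U {2,3,5,6,7}->{6,7}; W {2,3,5,6,7}->{2}; X {4,5,7}->{5}; Y {3,4,5,6}->{3}
pass 2: U {6,7}->{}; W {2}->{}; X {5}->{}; Y {3}->{}
pass 3: no change
Fixpoint after 3 passes: D(U) = {}

Answer: {}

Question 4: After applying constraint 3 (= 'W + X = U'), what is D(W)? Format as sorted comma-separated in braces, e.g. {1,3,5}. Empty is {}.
Answer: {2,3}

Derivation:
Constraint 1 (X != U) on D(X)={4,5,7} D(U)={2,3,5,6,7}: no change
Constraint 2 (Y + W = U) on D(Y)={3,4,5,6} D(W)={2,3,5,6,7} D(U)={2,3,5,6,7}: Y {3,4,5,6}->{3,4,5}; W {2,3,5,6,7}->{2,3}; U {2,3,5,6,7}->{5,6,7}
Constraint 3 (W + X = U) on D(W)={2,3} D(X)={4,5,7} D(U)={5,6,7}: X {4,5,7}->{4,5}; U {5,6,7}->{6,7}
So after constraint 3: D(W) = {2,3}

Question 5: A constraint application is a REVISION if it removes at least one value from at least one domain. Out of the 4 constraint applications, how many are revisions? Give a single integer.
Constraint 1 (X != U) on D(X)={4,5,7} D(U)={2,3,5,6,7}: no change => not a revision
Constraint 2 (Y + W = U) on D(Y)={3,4,5,6} D(W)={2,3,5,6,7} D(U)={2,3,5,6,7}: Y {3,4,5,6}->{3,4,5}; W {2,3,5,6,7}->{2,3}; U {2,3,5,6,7}->{5,6,7} => REVISION
Constraint 3 (W + X = U) on D(W)={2,3} D(X)={4,5,7} D(U)={5,6,7}: X {4,5,7}->{4,5}; U {5,6,7}->{6,7} => REVISION
Constraint 4 (W + Y = X) on D(W)={2,3} D(Y)={3,4,5} D(X)={4,5}: W {2,3}->{2}; Y {3,4,5}->{3}; X {4,5}->{5} => REVISION
Total revisions = 3

Answer: 3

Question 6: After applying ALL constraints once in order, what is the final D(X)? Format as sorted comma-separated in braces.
Constraint 1 (X != U) on D(X)={4,5,7} D(U)={2,3,5,6,7}: no change
Constraint 2 (Y + W = U) on D(Y)={3,4,5,6} D(W)={2,3,5,6,7} D(U)={2,3,5,6,7}: Y {3,4,5,6}->{3,4,5}; W {2,3,5,6,7}->{2,3}; U {2,3,5,6,7}->{5,6,7}
Constraint 3 (W + X = U) on D(W)={2,3} D(X)={4,5,7} D(U)={5,6,7}: X {4,5,7}->{4,5}; U {5,6,7}->{6,7}
Constraint 4 (W + Y = X) on D(W)={2,3} D(Y)={3,4,5} D(X)={4,5}: W {2,3}->{2}; Y {3,4,5}->{3}; X {4,5}->{5}
So after all 4 constraints: D(X) = {5}

Answer: {5}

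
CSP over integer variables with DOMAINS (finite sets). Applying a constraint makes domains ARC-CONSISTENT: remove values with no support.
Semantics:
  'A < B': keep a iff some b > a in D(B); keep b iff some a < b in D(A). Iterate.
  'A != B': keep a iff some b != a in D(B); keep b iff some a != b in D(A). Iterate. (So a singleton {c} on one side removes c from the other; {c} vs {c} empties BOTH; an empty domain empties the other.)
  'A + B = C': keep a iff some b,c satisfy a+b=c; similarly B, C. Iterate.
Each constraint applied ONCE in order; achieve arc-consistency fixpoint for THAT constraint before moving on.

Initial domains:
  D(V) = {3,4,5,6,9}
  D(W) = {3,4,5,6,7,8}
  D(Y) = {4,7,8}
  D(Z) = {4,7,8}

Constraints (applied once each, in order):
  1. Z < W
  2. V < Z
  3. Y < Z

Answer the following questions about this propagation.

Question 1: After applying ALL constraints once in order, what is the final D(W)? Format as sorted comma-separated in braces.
Constraint 1 (Z < W) on D(Z)={4,7,8} D(W)={3,4,5,6,7,8}: Z {4,7,8}->{4,7}; W {3,4,5,6,7,8}->{5,6,7,8}
Constraint 2 (V < Z) on D(V)={3,4,5,6,9} D(Z)={4,7}: V {3,4,5,6,9}->{3,4,5,6}
Constraint 3 (Y < Z) on D(Y)={4,7,8} D(Z)={4,7}: Y {4,7,8}->{4}; Z {4,7}->{7}
So after all 3 constraints: D(W) = {5,6,7,8}

Answer: {5,6,7,8}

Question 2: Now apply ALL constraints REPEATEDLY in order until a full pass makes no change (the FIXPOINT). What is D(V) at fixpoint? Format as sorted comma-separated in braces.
Answer: {3,4,5,6}

Derivation:
pass 0 (initial): D(V)={3,4,5,6,9}
pass 1: V {3,4,5,6,9}->{3,4,5,6}; W {3,4,5,6,7,8}->{5,6,7,8}; Y {4,7,8}->{4}; Z {4,7,8}->{7}
pass 2: W {5,6,7,8}->{8}
pass 3: no change
Fixpoint after 3 passes: D(V) = {3,4,5,6}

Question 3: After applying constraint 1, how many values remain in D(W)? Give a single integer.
Constraint 1 (Z < W) on D(Z)={4,7,8} D(W)={3,4,5,6,7,8}: Z {4,7,8}->{4,7}; W {3,4,5,6,7,8}->{5,6,7,8}
So after constraint 1: D(W)={5,6,7,8}, size = 4

Answer: 4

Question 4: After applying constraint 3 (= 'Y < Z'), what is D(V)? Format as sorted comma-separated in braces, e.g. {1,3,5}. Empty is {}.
Constraint 1 (Z < W) on D(Z)={4,7,8} D(W)={3,4,5,6,7,8}: Z {4,7,8}->{4,7}; W {3,4,5,6,7,8}->{5,6,7,8}
Constraint 2 (V < Z) on D(V)={3,4,5,6,9} D(Z)={4,7}: V {3,4,5,6,9}->{3,4,5,6}
Constraint 3 (Y < Z) on D(Y)={4,7,8} D(Z)={4,7}: Y {4,7,8}->{4}; Z {4,7}->{7}
So after constraint 3: D(V) = {3,4,5,6}

Answer: {3,4,5,6}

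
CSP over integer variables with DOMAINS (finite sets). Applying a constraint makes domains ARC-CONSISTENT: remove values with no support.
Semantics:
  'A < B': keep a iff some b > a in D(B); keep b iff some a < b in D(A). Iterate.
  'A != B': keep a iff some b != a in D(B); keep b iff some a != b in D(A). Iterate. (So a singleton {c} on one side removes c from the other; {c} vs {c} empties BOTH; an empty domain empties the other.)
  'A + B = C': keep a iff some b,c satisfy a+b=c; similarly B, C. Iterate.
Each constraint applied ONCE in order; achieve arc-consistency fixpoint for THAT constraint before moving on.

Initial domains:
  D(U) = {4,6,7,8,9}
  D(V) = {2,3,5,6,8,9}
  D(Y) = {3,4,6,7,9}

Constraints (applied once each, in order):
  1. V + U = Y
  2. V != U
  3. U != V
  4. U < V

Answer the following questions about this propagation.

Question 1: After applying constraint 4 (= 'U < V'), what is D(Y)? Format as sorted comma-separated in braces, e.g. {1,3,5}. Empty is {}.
Constraint 1 (V + U = Y) on D(V)={2,3,5,6,8,9} D(U)={4,6,7,8,9} D(Y)={3,4,6,7,9}: V {2,3,5,6,8,9}->{2,3,5}; U {4,6,7,8,9}->{4,6,7}; Y {3,4,6,7,9}->{6,7,9}
Constraint 2 (V != U) on D(V)={2,3,5} D(U)={4,6,7}: no change
Constraint 3 (U != V) on D(U)={4,6,7} D(V)={2,3,5}: no change
Constraint 4 (U < V) on D(U)={4,6,7} D(V)={2,3,5}: U {4,6,7}->{4}; V {2,3,5}->{5}
So after constraint 4: D(Y) = {6,7,9}

Answer: {6,7,9}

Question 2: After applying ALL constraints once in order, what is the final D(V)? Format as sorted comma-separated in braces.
Answer: {5}

Derivation:
Constraint 1 (V + U = Y) on D(V)={2,3,5,6,8,9} D(U)={4,6,7,8,9} D(Y)={3,4,6,7,9}: V {2,3,5,6,8,9}->{2,3,5}; U {4,6,7,8,9}->{4,6,7}; Y {3,4,6,7,9}->{6,7,9}
Constraint 2 (V != U) on D(V)={2,3,5} D(U)={4,6,7}: no change
Constraint 3 (U != V) on D(U)={4,6,7} D(V)={2,3,5}: no change
Constraint 4 (U < V) on D(U)={4,6,7} D(V)={2,3,5}: U {4,6,7}->{4}; V {2,3,5}->{5}
So after all 4 constraints: D(V) = {5}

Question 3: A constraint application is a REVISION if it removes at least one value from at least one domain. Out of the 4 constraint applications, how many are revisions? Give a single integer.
Answer: 2

Derivation:
Constraint 1 (V + U = Y) on D(V)={2,3,5,6,8,9} D(U)={4,6,7,8,9} D(Y)={3,4,6,7,9}: V {2,3,5,6,8,9}->{2,3,5}; U {4,6,7,8,9}->{4,6,7}; Y {3,4,6,7,9}->{6,7,9} => REVISION
Constraint 2 (V != U) on D(V)={2,3,5} D(U)={4,6,7}: no change => not a revision
Constraint 3 (U != V) on D(U)={4,6,7} D(V)={2,3,5}: no change => not a revision
Constraint 4 (U < V) on D(U)={4,6,7} D(V)={2,3,5}: U {4,6,7}->{4}; V {2,3,5}->{5} => REVISION
Total revisions = 2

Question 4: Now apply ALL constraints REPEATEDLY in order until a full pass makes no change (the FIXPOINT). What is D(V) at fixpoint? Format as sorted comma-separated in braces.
Answer: {5}

Derivation:
pass 0 (initial): D(V)={2,3,5,6,8,9}
pass 1: U {4,6,7,8,9}->{4}; V {2,3,5,6,8,9}->{5}; Y {3,4,6,7,9}->{6,7,9}
pass 2: Y {6,7,9}->{9}
pass 3: no change
Fixpoint after 3 passes: D(V) = {5}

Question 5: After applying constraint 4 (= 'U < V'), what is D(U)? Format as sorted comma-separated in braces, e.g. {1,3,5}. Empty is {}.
Answer: {4}

Derivation:
Constraint 1 (V + U = Y) on D(V)={2,3,5,6,8,9} D(U)={4,6,7,8,9} D(Y)={3,4,6,7,9}: V {2,3,5,6,8,9}->{2,3,5}; U {4,6,7,8,9}->{4,6,7}; Y {3,4,6,7,9}->{6,7,9}
Constraint 2 (V != U) on D(V)={2,3,5} D(U)={4,6,7}: no change
Constraint 3 (U != V) on D(U)={4,6,7} D(V)={2,3,5}: no change
Constraint 4 (U < V) on D(U)={4,6,7} D(V)={2,3,5}: U {4,6,7}->{4}; V {2,3,5}->{5}
So after constraint 4: D(U) = {4}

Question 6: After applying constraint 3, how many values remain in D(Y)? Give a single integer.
Constraint 1 (V + U = Y) on D(V)={2,3,5,6,8,9} D(U)={4,6,7,8,9} D(Y)={3,4,6,7,9}: V {2,3,5,6,8,9}->{2,3,5}; U {4,6,7,8,9}->{4,6,7}; Y {3,4,6,7,9}->{6,7,9}
Constraint 2 (V != U) on D(V)={2,3,5} D(U)={4,6,7}: no change
Constraint 3 (U != V) on D(U)={4,6,7} D(V)={2,3,5}: no change
So after constraint 3: D(Y)={6,7,9}, size = 3

Answer: 3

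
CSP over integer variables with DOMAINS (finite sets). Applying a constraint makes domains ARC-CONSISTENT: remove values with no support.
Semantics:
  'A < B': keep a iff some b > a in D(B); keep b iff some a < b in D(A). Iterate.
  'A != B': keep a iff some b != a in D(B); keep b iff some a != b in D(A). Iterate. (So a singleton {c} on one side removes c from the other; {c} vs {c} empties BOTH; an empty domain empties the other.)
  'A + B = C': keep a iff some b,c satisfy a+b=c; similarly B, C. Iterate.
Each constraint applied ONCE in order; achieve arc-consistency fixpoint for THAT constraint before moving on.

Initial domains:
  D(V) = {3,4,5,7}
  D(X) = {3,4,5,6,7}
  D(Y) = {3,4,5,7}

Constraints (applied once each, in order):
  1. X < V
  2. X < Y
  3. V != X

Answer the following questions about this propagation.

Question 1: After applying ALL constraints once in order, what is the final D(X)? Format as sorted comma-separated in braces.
Constraint 1 (X < V) on D(X)={3,4,5,6,7} D(V)={3,4,5,7}: X {3,4,5,6,7}->{3,4,5,6}; V {3,4,5,7}->{4,5,7}
Constraint 2 (X < Y) on D(X)={3,4,5,6} D(Y)={3,4,5,7}: Y {3,4,5,7}->{4,5,7}
Constraint 3 (V != X) on D(V)={4,5,7} D(X)={3,4,5,6}: no change
So after all 3 constraints: D(X) = {3,4,5,6}

Answer: {3,4,5,6}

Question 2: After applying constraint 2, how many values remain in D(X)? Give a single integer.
Answer: 4

Derivation:
Constraint 1 (X < V) on D(X)={3,4,5,6,7} D(V)={3,4,5,7}: X {3,4,5,6,7}->{3,4,5,6}; V {3,4,5,7}->{4,5,7}
Constraint 2 (X < Y) on D(X)={3,4,5,6} D(Y)={3,4,5,7}: Y {3,4,5,7}->{4,5,7}
So after constraint 2: D(X)={3,4,5,6}, size = 4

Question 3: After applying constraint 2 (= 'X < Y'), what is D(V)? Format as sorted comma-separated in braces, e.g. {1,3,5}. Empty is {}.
Constraint 1 (X < V) on D(X)={3,4,5,6,7} D(V)={3,4,5,7}: X {3,4,5,6,7}->{3,4,5,6}; V {3,4,5,7}->{4,5,7}
Constraint 2 (X < Y) on D(X)={3,4,5,6} D(Y)={3,4,5,7}: Y {3,4,5,7}->{4,5,7}
So after constraint 2: D(V) = {4,5,7}

Answer: {4,5,7}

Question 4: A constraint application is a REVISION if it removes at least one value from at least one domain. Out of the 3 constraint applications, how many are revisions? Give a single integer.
Constraint 1 (X < V) on D(X)={3,4,5,6,7} D(V)={3,4,5,7}: X {3,4,5,6,7}->{3,4,5,6}; V {3,4,5,7}->{4,5,7} => REVISION
Constraint 2 (X < Y) on D(X)={3,4,5,6} D(Y)={3,4,5,7}: Y {3,4,5,7}->{4,5,7} => REVISION
Constraint 3 (V != X) on D(V)={4,5,7} D(X)={3,4,5,6}: no change => not a revision
Total revisions = 2

Answer: 2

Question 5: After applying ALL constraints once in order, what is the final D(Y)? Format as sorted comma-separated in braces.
Constraint 1 (X < V) on D(X)={3,4,5,6,7} D(V)={3,4,5,7}: X {3,4,5,6,7}->{3,4,5,6}; V {3,4,5,7}->{4,5,7}
Constraint 2 (X < Y) on D(X)={3,4,5,6} D(Y)={3,4,5,7}: Y {3,4,5,7}->{4,5,7}
Constraint 3 (V != X) on D(V)={4,5,7} D(X)={3,4,5,6}: no change
So after all 3 constraints: D(Y) = {4,5,7}

Answer: {4,5,7}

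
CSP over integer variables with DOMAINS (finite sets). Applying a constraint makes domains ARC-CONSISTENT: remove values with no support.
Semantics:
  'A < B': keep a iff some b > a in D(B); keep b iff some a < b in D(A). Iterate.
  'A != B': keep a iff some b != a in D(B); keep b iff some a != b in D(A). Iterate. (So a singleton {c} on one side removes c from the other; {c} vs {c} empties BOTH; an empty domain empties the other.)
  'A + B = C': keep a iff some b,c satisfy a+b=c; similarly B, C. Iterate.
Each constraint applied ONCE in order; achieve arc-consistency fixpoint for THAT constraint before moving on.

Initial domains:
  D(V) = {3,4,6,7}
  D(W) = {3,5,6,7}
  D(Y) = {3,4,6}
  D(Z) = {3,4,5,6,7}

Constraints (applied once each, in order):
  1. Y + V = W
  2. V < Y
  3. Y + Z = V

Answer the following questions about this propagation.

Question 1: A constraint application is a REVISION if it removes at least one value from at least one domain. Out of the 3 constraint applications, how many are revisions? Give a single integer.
Constraint 1 (Y + V = W) on D(Y)={3,4,6} D(V)={3,4,6,7} D(W)={3,5,6,7}: Y {3,4,6}->{3,4}; V {3,4,6,7}->{3,4}; W {3,5,6,7}->{6,7} => REVISION
Constraint 2 (V < Y) on D(V)={3,4} D(Y)={3,4}: V {3,4}->{3}; Y {3,4}->{4} => REVISION
Constraint 3 (Y + Z = V) on D(Y)={4} D(Z)={3,4,5,6,7} D(V)={3}: Y {4}->{}; Z {3,4,5,6,7}->{}; V {3}->{} => REVISION
Total revisions = 3

Answer: 3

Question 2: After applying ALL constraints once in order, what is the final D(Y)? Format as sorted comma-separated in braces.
Answer: {}

Derivation:
Constraint 1 (Y + V = W) on D(Y)={3,4,6} D(V)={3,4,6,7} D(W)={3,5,6,7}: Y {3,4,6}->{3,4}; V {3,4,6,7}->{3,4}; W {3,5,6,7}->{6,7}
Constraint 2 (V < Y) on D(V)={3,4} D(Y)={3,4}: V {3,4}->{3}; Y {3,4}->{4}
Constraint 3 (Y + Z = V) on D(Y)={4} D(Z)={3,4,5,6,7} D(V)={3}: Y {4}->{}; Z {3,4,5,6,7}->{}; V {3}->{}
So after all 3 constraints: D(Y) = {}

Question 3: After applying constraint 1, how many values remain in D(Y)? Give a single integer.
Answer: 2

Derivation:
Constraint 1 (Y + V = W) on D(Y)={3,4,6} D(V)={3,4,6,7} D(W)={3,5,6,7}: Y {3,4,6}->{3,4}; V {3,4,6,7}->{3,4}; W {3,5,6,7}->{6,7}
So after constraint 1: D(Y)={3,4}, size = 2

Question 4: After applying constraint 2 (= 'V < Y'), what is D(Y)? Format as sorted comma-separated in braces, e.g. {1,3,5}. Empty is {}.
Constraint 1 (Y + V = W) on D(Y)={3,4,6} D(V)={3,4,6,7} D(W)={3,5,6,7}: Y {3,4,6}->{3,4}; V {3,4,6,7}->{3,4}; W {3,5,6,7}->{6,7}
Constraint 2 (V < Y) on D(V)={3,4} D(Y)={3,4}: V {3,4}->{3}; Y {3,4}->{4}
So after constraint 2: D(Y) = {4}

Answer: {4}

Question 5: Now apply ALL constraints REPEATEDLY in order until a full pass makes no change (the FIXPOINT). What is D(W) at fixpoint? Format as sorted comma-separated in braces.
pass 0 (initial): D(W)={3,5,6,7}
pass 1: V {3,4,6,7}->{}; W {3,5,6,7}->{6,7}; Y {3,4,6}->{}; Z {3,4,5,6,7}->{}
pass 2: W {6,7}->{}
pass 3: no change
Fixpoint after 3 passes: D(W) = {}

Answer: {}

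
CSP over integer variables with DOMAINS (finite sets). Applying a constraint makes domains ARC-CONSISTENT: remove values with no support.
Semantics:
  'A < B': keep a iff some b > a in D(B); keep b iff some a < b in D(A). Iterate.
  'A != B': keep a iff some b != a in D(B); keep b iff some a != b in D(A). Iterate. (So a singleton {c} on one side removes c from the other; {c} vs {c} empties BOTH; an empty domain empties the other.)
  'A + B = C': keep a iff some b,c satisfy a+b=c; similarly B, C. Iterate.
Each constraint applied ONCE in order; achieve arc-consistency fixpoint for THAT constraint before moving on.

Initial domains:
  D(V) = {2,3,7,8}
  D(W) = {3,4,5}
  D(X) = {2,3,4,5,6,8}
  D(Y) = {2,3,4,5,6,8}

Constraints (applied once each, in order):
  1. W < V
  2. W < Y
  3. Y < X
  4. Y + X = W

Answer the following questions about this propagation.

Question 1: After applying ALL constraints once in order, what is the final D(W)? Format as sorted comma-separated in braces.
Answer: {}

Derivation:
Constraint 1 (W < V) on D(W)={3,4,5} D(V)={2,3,7,8}: V {2,3,7,8}->{7,8}
Constraint 2 (W < Y) on D(W)={3,4,5} D(Y)={2,3,4,5,6,8}: Y {2,3,4,5,6,8}->{4,5,6,8}
Constraint 3 (Y < X) on D(Y)={4,5,6,8} D(X)={2,3,4,5,6,8}: Y {4,5,6,8}->{4,5,6}; X {2,3,4,5,6,8}->{5,6,8}
Constraint 4 (Y + X = W) on D(Y)={4,5,6} D(X)={5,6,8} D(W)={3,4,5}: Y {4,5,6}->{}; X {5,6,8}->{}; W {3,4,5}->{}
So after all 4 constraints: D(W) = {}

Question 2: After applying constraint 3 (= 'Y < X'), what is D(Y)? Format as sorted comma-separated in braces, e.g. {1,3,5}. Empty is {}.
Answer: {4,5,6}

Derivation:
Constraint 1 (W < V) on D(W)={3,4,5} D(V)={2,3,7,8}: V {2,3,7,8}->{7,8}
Constraint 2 (W < Y) on D(W)={3,4,5} D(Y)={2,3,4,5,6,8}: Y {2,3,4,5,6,8}->{4,5,6,8}
Constraint 3 (Y < X) on D(Y)={4,5,6,8} D(X)={2,3,4,5,6,8}: Y {4,5,6,8}->{4,5,6}; X {2,3,4,5,6,8}->{5,6,8}
So after constraint 3: D(Y) = {4,5,6}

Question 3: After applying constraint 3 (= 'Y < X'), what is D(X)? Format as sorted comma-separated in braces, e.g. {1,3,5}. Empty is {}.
Answer: {5,6,8}

Derivation:
Constraint 1 (W < V) on D(W)={3,4,5} D(V)={2,3,7,8}: V {2,3,7,8}->{7,8}
Constraint 2 (W < Y) on D(W)={3,4,5} D(Y)={2,3,4,5,6,8}: Y {2,3,4,5,6,8}->{4,5,6,8}
Constraint 3 (Y < X) on D(Y)={4,5,6,8} D(X)={2,3,4,5,6,8}: Y {4,5,6,8}->{4,5,6}; X {2,3,4,5,6,8}->{5,6,8}
So after constraint 3: D(X) = {5,6,8}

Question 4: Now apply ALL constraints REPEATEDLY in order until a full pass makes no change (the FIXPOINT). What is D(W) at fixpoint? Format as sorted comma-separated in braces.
Answer: {}

Derivation:
pass 0 (initial): D(W)={3,4,5}
pass 1: V {2,3,7,8}->{7,8}; W {3,4,5}->{}; X {2,3,4,5,6,8}->{}; Y {2,3,4,5,6,8}->{}
pass 2: V {7,8}->{}
pass 3: no change
Fixpoint after 3 passes: D(W) = {}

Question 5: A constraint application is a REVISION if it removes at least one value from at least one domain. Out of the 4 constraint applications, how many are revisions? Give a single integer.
Constraint 1 (W < V) on D(W)={3,4,5} D(V)={2,3,7,8}: V {2,3,7,8}->{7,8} => REVISION
Constraint 2 (W < Y) on D(W)={3,4,5} D(Y)={2,3,4,5,6,8}: Y {2,3,4,5,6,8}->{4,5,6,8} => REVISION
Constraint 3 (Y < X) on D(Y)={4,5,6,8} D(X)={2,3,4,5,6,8}: Y {4,5,6,8}->{4,5,6}; X {2,3,4,5,6,8}->{5,6,8} => REVISION
Constraint 4 (Y + X = W) on D(Y)={4,5,6} D(X)={5,6,8} D(W)={3,4,5}: Y {4,5,6}->{}; X {5,6,8}->{}; W {3,4,5}->{} => REVISION
Total revisions = 4

Answer: 4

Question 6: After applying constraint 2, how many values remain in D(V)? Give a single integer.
Answer: 2

Derivation:
Constraint 1 (W < V) on D(W)={3,4,5} D(V)={2,3,7,8}: V {2,3,7,8}->{7,8}
Constraint 2 (W < Y) on D(W)={3,4,5} D(Y)={2,3,4,5,6,8}: Y {2,3,4,5,6,8}->{4,5,6,8}
So after constraint 2: D(V)={7,8}, size = 2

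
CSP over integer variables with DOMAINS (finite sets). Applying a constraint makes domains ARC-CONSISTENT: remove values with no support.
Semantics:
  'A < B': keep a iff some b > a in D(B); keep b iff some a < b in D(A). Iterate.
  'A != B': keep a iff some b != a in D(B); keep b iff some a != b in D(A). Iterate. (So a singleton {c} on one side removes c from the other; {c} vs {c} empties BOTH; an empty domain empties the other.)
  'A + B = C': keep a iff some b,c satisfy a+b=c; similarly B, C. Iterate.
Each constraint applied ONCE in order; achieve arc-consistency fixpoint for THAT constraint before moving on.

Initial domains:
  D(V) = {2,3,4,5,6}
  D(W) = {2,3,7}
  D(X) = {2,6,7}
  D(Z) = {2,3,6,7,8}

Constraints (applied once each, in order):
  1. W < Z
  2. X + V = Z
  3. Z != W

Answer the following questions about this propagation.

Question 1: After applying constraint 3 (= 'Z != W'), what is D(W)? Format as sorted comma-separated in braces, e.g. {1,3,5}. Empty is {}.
Constraint 1 (W < Z) on D(W)={2,3,7} D(Z)={2,3,6,7,8}: Z {2,3,6,7,8}->{3,6,7,8}
Constraint 2 (X + V = Z) on D(X)={2,6,7} D(V)={2,3,4,5,6} D(Z)={3,6,7,8}: X {2,6,7}->{2,6}; V {2,3,4,5,6}->{2,4,5,6}; Z {3,6,7,8}->{6,7,8}
Constraint 3 (Z != W) on D(Z)={6,7,8} D(W)={2,3,7}: no change
So after constraint 3: D(W) = {2,3,7}

Answer: {2,3,7}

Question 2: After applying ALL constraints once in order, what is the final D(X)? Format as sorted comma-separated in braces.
Answer: {2,6}

Derivation:
Constraint 1 (W < Z) on D(W)={2,3,7} D(Z)={2,3,6,7,8}: Z {2,3,6,7,8}->{3,6,7,8}
Constraint 2 (X + V = Z) on D(X)={2,6,7} D(V)={2,3,4,5,6} D(Z)={3,6,7,8}: X {2,6,7}->{2,6}; V {2,3,4,5,6}->{2,4,5,6}; Z {3,6,7,8}->{6,7,8}
Constraint 3 (Z != W) on D(Z)={6,7,8} D(W)={2,3,7}: no change
So after all 3 constraints: D(X) = {2,6}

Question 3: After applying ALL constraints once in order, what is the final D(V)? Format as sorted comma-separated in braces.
Answer: {2,4,5,6}

Derivation:
Constraint 1 (W < Z) on D(W)={2,3,7} D(Z)={2,3,6,7,8}: Z {2,3,6,7,8}->{3,6,7,8}
Constraint 2 (X + V = Z) on D(X)={2,6,7} D(V)={2,3,4,5,6} D(Z)={3,6,7,8}: X {2,6,7}->{2,6}; V {2,3,4,5,6}->{2,4,5,6}; Z {3,6,7,8}->{6,7,8}
Constraint 3 (Z != W) on D(Z)={6,7,8} D(W)={2,3,7}: no change
So after all 3 constraints: D(V) = {2,4,5,6}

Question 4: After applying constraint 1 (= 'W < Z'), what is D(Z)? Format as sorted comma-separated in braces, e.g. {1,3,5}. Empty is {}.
Constraint 1 (W < Z) on D(W)={2,3,7} D(Z)={2,3,6,7,8}: Z {2,3,6,7,8}->{3,6,7,8}
So after constraint 1: D(Z) = {3,6,7,8}

Answer: {3,6,7,8}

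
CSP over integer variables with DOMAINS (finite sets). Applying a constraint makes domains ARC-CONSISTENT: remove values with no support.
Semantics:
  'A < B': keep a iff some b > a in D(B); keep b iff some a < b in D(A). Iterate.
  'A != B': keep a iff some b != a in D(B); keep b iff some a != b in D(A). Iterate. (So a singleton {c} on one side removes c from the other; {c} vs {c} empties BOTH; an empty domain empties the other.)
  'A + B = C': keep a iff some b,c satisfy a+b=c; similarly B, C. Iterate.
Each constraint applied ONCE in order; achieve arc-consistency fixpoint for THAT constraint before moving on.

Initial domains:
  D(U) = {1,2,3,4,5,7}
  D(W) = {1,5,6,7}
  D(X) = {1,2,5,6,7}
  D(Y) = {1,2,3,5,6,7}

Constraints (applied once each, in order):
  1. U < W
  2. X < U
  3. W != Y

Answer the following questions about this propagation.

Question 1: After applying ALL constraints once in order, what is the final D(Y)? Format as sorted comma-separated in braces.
Answer: {1,2,3,5,6,7}

Derivation:
Constraint 1 (U < W) on D(U)={1,2,3,4,5,7} D(W)={1,5,6,7}: U {1,2,3,4,5,7}->{1,2,3,4,5}; W {1,5,6,7}->{5,6,7}
Constraint 2 (X < U) on D(X)={1,2,5,6,7} D(U)={1,2,3,4,5}: X {1,2,5,6,7}->{1,2}; U {1,2,3,4,5}->{2,3,4,5}
Constraint 3 (W != Y) on D(W)={5,6,7} D(Y)={1,2,3,5,6,7}: no change
So after all 3 constraints: D(Y) = {1,2,3,5,6,7}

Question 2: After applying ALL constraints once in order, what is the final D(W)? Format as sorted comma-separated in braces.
Answer: {5,6,7}

Derivation:
Constraint 1 (U < W) on D(U)={1,2,3,4,5,7} D(W)={1,5,6,7}: U {1,2,3,4,5,7}->{1,2,3,4,5}; W {1,5,6,7}->{5,6,7}
Constraint 2 (X < U) on D(X)={1,2,5,6,7} D(U)={1,2,3,4,5}: X {1,2,5,6,7}->{1,2}; U {1,2,3,4,5}->{2,3,4,5}
Constraint 3 (W != Y) on D(W)={5,6,7} D(Y)={1,2,3,5,6,7}: no change
So after all 3 constraints: D(W) = {5,6,7}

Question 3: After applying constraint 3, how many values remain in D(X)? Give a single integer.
Answer: 2

Derivation:
Constraint 1 (U < W) on D(U)={1,2,3,4,5,7} D(W)={1,5,6,7}: U {1,2,3,4,5,7}->{1,2,3,4,5}; W {1,5,6,7}->{5,6,7}
Constraint 2 (X < U) on D(X)={1,2,5,6,7} D(U)={1,2,3,4,5}: X {1,2,5,6,7}->{1,2}; U {1,2,3,4,5}->{2,3,4,5}
Constraint 3 (W != Y) on D(W)={5,6,7} D(Y)={1,2,3,5,6,7}: no change
So after constraint 3: D(X)={1,2}, size = 2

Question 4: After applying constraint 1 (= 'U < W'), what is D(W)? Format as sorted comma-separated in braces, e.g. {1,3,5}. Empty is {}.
Answer: {5,6,7}

Derivation:
Constraint 1 (U < W) on D(U)={1,2,3,4,5,7} D(W)={1,5,6,7}: U {1,2,3,4,5,7}->{1,2,3,4,5}; W {1,5,6,7}->{5,6,7}
So after constraint 1: D(W) = {5,6,7}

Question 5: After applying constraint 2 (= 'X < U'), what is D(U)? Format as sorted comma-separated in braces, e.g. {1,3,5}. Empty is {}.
Answer: {2,3,4,5}

Derivation:
Constraint 1 (U < W) on D(U)={1,2,3,4,5,7} D(W)={1,5,6,7}: U {1,2,3,4,5,7}->{1,2,3,4,5}; W {1,5,6,7}->{5,6,7}
Constraint 2 (X < U) on D(X)={1,2,5,6,7} D(U)={1,2,3,4,5}: X {1,2,5,6,7}->{1,2}; U {1,2,3,4,5}->{2,3,4,5}
So after constraint 2: D(U) = {2,3,4,5}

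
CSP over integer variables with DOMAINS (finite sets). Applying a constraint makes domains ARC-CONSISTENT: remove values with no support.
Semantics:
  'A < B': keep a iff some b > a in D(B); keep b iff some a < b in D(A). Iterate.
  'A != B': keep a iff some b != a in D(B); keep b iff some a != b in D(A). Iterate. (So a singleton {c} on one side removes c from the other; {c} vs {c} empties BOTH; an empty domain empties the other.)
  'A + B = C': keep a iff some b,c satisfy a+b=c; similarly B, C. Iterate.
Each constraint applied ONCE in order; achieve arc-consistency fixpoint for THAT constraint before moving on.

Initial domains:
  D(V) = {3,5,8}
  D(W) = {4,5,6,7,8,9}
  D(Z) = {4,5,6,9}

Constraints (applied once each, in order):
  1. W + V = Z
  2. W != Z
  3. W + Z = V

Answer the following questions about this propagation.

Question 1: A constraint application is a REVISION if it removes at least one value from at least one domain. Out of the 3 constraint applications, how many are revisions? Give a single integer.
Constraint 1 (W + V = Z) on D(W)={4,5,6,7,8,9} D(V)={3,5,8} D(Z)={4,5,6,9}: W {4,5,6,7,8,9}->{4,6}; V {3,5,8}->{3,5}; Z {4,5,6,9}->{9} => REVISION
Constraint 2 (W != Z) on D(W)={4,6} D(Z)={9}: no change => not a revision
Constraint 3 (W + Z = V) on D(W)={4,6} D(Z)={9} D(V)={3,5}: W {4,6}->{}; Z {9}->{}; V {3,5}->{} => REVISION
Total revisions = 2

Answer: 2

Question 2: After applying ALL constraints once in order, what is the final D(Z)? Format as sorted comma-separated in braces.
Constraint 1 (W + V = Z) on D(W)={4,5,6,7,8,9} D(V)={3,5,8} D(Z)={4,5,6,9}: W {4,5,6,7,8,9}->{4,6}; V {3,5,8}->{3,5}; Z {4,5,6,9}->{9}
Constraint 2 (W != Z) on D(W)={4,6} D(Z)={9}: no change
Constraint 3 (W + Z = V) on D(W)={4,6} D(Z)={9} D(V)={3,5}: W {4,6}->{}; Z {9}->{}; V {3,5}->{}
So after all 3 constraints: D(Z) = {}

Answer: {}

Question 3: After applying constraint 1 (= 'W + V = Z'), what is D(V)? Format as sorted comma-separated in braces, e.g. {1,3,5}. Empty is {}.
Constraint 1 (W + V = Z) on D(W)={4,5,6,7,8,9} D(V)={3,5,8} D(Z)={4,5,6,9}: W {4,5,6,7,8,9}->{4,6}; V {3,5,8}->{3,5}; Z {4,5,6,9}->{9}
So after constraint 1: D(V) = {3,5}

Answer: {3,5}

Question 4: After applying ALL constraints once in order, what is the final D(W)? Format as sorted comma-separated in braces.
Answer: {}

Derivation:
Constraint 1 (W + V = Z) on D(W)={4,5,6,7,8,9} D(V)={3,5,8} D(Z)={4,5,6,9}: W {4,5,6,7,8,9}->{4,6}; V {3,5,8}->{3,5}; Z {4,5,6,9}->{9}
Constraint 2 (W != Z) on D(W)={4,6} D(Z)={9}: no change
Constraint 3 (W + Z = V) on D(W)={4,6} D(Z)={9} D(V)={3,5}: W {4,6}->{}; Z {9}->{}; V {3,5}->{}
So after all 3 constraints: D(W) = {}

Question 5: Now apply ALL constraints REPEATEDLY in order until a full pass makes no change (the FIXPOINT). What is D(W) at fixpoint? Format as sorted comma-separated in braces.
Answer: {}

Derivation:
pass 0 (initial): D(W)={4,5,6,7,8,9}
pass 1: V {3,5,8}->{}; W {4,5,6,7,8,9}->{}; Z {4,5,6,9}->{}
pass 2: no change
Fixpoint after 2 passes: D(W) = {}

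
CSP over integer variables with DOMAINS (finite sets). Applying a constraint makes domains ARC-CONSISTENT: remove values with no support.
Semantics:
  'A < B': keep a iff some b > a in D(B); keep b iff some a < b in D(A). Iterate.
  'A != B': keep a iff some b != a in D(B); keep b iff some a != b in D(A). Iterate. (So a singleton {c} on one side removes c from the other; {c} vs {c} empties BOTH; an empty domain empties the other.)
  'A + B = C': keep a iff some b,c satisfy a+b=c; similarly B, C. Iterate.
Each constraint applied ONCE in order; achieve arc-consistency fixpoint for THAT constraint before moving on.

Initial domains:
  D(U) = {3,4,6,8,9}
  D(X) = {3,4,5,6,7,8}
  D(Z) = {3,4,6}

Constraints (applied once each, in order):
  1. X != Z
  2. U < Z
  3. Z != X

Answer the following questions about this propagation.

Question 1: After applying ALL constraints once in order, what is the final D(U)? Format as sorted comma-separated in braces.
Constraint 1 (X != Z) on D(X)={3,4,5,6,7,8} D(Z)={3,4,6}: no change
Constraint 2 (U < Z) on D(U)={3,4,6,8,9} D(Z)={3,4,6}: U {3,4,6,8,9}->{3,4}; Z {3,4,6}->{4,6}
Constraint 3 (Z != X) on D(Z)={4,6} D(X)={3,4,5,6,7,8}: no change
So after all 3 constraints: D(U) = {3,4}

Answer: {3,4}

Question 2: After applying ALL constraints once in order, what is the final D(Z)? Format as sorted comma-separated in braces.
Answer: {4,6}

Derivation:
Constraint 1 (X != Z) on D(X)={3,4,5,6,7,8} D(Z)={3,4,6}: no change
Constraint 2 (U < Z) on D(U)={3,4,6,8,9} D(Z)={3,4,6}: U {3,4,6,8,9}->{3,4}; Z {3,4,6}->{4,6}
Constraint 3 (Z != X) on D(Z)={4,6} D(X)={3,4,5,6,7,8}: no change
So after all 3 constraints: D(Z) = {4,6}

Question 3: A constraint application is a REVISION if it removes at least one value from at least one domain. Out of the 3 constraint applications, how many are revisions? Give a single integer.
Constraint 1 (X != Z) on D(X)={3,4,5,6,7,8} D(Z)={3,4,6}: no change => not a revision
Constraint 2 (U < Z) on D(U)={3,4,6,8,9} D(Z)={3,4,6}: U {3,4,6,8,9}->{3,4}; Z {3,4,6}->{4,6} => REVISION
Constraint 3 (Z != X) on D(Z)={4,6} D(X)={3,4,5,6,7,8}: no change => not a revision
Total revisions = 1

Answer: 1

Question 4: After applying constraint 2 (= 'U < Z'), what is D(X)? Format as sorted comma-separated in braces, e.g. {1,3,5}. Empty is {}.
Constraint 1 (X != Z) on D(X)={3,4,5,6,7,8} D(Z)={3,4,6}: no change
Constraint 2 (U < Z) on D(U)={3,4,6,8,9} D(Z)={3,4,6}: U {3,4,6,8,9}->{3,4}; Z {3,4,6}->{4,6}
So after constraint 2: D(X) = {3,4,5,6,7,8}

Answer: {3,4,5,6,7,8}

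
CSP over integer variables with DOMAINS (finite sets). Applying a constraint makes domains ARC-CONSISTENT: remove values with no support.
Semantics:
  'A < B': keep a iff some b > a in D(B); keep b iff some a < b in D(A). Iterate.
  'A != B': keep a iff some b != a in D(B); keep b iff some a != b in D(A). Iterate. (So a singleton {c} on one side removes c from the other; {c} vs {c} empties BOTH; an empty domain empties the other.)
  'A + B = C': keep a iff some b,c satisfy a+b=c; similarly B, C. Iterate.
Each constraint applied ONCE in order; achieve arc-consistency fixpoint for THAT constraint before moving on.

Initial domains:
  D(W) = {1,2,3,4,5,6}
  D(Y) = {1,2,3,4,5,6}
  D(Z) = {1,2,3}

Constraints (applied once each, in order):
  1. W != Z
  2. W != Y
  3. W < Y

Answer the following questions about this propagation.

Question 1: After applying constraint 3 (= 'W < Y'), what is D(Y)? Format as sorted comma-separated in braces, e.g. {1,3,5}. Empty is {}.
Constraint 1 (W != Z) on D(W)={1,2,3,4,5,6} D(Z)={1,2,3}: no change
Constraint 2 (W != Y) on D(W)={1,2,3,4,5,6} D(Y)={1,2,3,4,5,6}: no change
Constraint 3 (W < Y) on D(W)={1,2,3,4,5,6} D(Y)={1,2,3,4,5,6}: W {1,2,3,4,5,6}->{1,2,3,4,5}; Y {1,2,3,4,5,6}->{2,3,4,5,6}
So after constraint 3: D(Y) = {2,3,4,5,6}

Answer: {2,3,4,5,6}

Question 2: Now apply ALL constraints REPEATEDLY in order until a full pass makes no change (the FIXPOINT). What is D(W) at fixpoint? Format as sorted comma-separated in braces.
pass 0 (initial): D(W)={1,2,3,4,5,6}
pass 1: W {1,2,3,4,5,6}->{1,2,3,4,5}; Y {1,2,3,4,5,6}->{2,3,4,5,6}
pass 2: no change
Fixpoint after 2 passes: D(W) = {1,2,3,4,5}

Answer: {1,2,3,4,5}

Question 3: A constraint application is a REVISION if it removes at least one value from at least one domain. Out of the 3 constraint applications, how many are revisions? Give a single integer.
Answer: 1

Derivation:
Constraint 1 (W != Z) on D(W)={1,2,3,4,5,6} D(Z)={1,2,3}: no change => not a revision
Constraint 2 (W != Y) on D(W)={1,2,3,4,5,6} D(Y)={1,2,3,4,5,6}: no change => not a revision
Constraint 3 (W < Y) on D(W)={1,2,3,4,5,6} D(Y)={1,2,3,4,5,6}: W {1,2,3,4,5,6}->{1,2,3,4,5}; Y {1,2,3,4,5,6}->{2,3,4,5,6} => REVISION
Total revisions = 1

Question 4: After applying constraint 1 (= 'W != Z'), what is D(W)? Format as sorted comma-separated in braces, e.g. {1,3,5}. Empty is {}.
Constraint 1 (W != Z) on D(W)={1,2,3,4,5,6} D(Z)={1,2,3}: no change
So after constraint 1: D(W) = {1,2,3,4,5,6}

Answer: {1,2,3,4,5,6}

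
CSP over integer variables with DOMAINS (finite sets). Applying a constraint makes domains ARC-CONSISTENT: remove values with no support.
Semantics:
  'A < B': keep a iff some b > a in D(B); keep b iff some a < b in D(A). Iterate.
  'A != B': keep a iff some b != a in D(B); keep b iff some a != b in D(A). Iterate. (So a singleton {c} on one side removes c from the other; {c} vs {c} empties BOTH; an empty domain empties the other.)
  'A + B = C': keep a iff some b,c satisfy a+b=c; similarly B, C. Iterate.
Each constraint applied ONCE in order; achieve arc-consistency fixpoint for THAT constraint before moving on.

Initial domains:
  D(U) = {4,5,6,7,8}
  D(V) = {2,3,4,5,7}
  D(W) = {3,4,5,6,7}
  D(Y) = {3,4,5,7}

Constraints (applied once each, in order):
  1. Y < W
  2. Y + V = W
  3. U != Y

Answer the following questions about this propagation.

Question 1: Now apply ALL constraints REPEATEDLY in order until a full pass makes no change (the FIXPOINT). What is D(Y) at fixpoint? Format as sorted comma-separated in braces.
pass 0 (initial): D(Y)={3,4,5,7}
pass 1: V {2,3,4,5,7}->{2,3,4}; W {3,4,5,6,7}->{5,6,7}; Y {3,4,5,7}->{3,4,5}
pass 2: no change
Fixpoint after 2 passes: D(Y) = {3,4,5}

Answer: {3,4,5}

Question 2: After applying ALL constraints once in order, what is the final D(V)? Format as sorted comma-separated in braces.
Answer: {2,3,4}

Derivation:
Constraint 1 (Y < W) on D(Y)={3,4,5,7} D(W)={3,4,5,6,7}: Y {3,4,5,7}->{3,4,5}; W {3,4,5,6,7}->{4,5,6,7}
Constraint 2 (Y + V = W) on D(Y)={3,4,5} D(V)={2,3,4,5,7} D(W)={4,5,6,7}: V {2,3,4,5,7}->{2,3,4}; W {4,5,6,7}->{5,6,7}
Constraint 3 (U != Y) on D(U)={4,5,6,7,8} D(Y)={3,4,5}: no change
So after all 3 constraints: D(V) = {2,3,4}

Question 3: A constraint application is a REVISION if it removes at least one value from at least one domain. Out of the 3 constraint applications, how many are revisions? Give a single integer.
Answer: 2

Derivation:
Constraint 1 (Y < W) on D(Y)={3,4,5,7} D(W)={3,4,5,6,7}: Y {3,4,5,7}->{3,4,5}; W {3,4,5,6,7}->{4,5,6,7} => REVISION
Constraint 2 (Y + V = W) on D(Y)={3,4,5} D(V)={2,3,4,5,7} D(W)={4,5,6,7}: V {2,3,4,5,7}->{2,3,4}; W {4,5,6,7}->{5,6,7} => REVISION
Constraint 3 (U != Y) on D(U)={4,5,6,7,8} D(Y)={3,4,5}: no change => not a revision
Total revisions = 2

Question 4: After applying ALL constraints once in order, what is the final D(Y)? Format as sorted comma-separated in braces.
Constraint 1 (Y < W) on D(Y)={3,4,5,7} D(W)={3,4,5,6,7}: Y {3,4,5,7}->{3,4,5}; W {3,4,5,6,7}->{4,5,6,7}
Constraint 2 (Y + V = W) on D(Y)={3,4,5} D(V)={2,3,4,5,7} D(W)={4,5,6,7}: V {2,3,4,5,7}->{2,3,4}; W {4,5,6,7}->{5,6,7}
Constraint 3 (U != Y) on D(U)={4,5,6,7,8} D(Y)={3,4,5}: no change
So after all 3 constraints: D(Y) = {3,4,5}

Answer: {3,4,5}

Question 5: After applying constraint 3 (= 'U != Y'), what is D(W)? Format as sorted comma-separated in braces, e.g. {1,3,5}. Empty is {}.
Constraint 1 (Y < W) on D(Y)={3,4,5,7} D(W)={3,4,5,6,7}: Y {3,4,5,7}->{3,4,5}; W {3,4,5,6,7}->{4,5,6,7}
Constraint 2 (Y + V = W) on D(Y)={3,4,5} D(V)={2,3,4,5,7} D(W)={4,5,6,7}: V {2,3,4,5,7}->{2,3,4}; W {4,5,6,7}->{5,6,7}
Constraint 3 (U != Y) on D(U)={4,5,6,7,8} D(Y)={3,4,5}: no change
So after constraint 3: D(W) = {5,6,7}

Answer: {5,6,7}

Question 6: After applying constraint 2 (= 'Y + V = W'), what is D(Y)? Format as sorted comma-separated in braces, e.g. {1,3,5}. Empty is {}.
Constraint 1 (Y < W) on D(Y)={3,4,5,7} D(W)={3,4,5,6,7}: Y {3,4,5,7}->{3,4,5}; W {3,4,5,6,7}->{4,5,6,7}
Constraint 2 (Y + V = W) on D(Y)={3,4,5} D(V)={2,3,4,5,7} D(W)={4,5,6,7}: V {2,3,4,5,7}->{2,3,4}; W {4,5,6,7}->{5,6,7}
So after constraint 2: D(Y) = {3,4,5}

Answer: {3,4,5}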